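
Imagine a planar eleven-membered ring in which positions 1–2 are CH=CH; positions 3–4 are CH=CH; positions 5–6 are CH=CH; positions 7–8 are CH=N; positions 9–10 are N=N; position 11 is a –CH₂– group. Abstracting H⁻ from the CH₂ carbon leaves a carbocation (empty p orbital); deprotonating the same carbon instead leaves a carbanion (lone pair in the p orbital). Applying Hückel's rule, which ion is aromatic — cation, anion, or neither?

The cation

Both ions have a continuous loop of p orbitals — each ring atom is sp².
Cation: 5 × 2 + 0 = 10 π electrons → 4(2)+2, aromatic.
Anion: 5 × 2 + 2 = 12 π electrons → 4(3), antiaromatic.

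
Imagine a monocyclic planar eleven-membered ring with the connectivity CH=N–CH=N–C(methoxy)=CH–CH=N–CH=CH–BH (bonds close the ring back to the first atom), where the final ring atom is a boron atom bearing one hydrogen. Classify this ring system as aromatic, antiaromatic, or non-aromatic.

Aromatic

All ring atoms are sp² and supply a p orbital to the ring (each doubly-bonded ring atom is sp² with one p-orbital electron; each sp² =N– keeps its lone pair in-plane and puts one electron into the π system; the boron has an empty p orbital); the conjugation is uninterrupted.
Counting π electrons: 5 × 2 = 10 from the double-bond units + 0 from the BH atom = 10.
With 10 π electrons (n = 2), the Hückel 4n+2 condition holds.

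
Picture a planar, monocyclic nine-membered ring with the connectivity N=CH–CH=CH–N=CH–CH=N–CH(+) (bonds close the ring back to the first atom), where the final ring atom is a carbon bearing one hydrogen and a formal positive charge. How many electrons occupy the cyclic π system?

Every ring atom contributes a p orbital perpendicular to the ring (the double-bond atoms are sp², each contributing one p electron; the doubly-bonded nitrogens are pyridine-type — their lone pairs lie in the ring plane, leaving one electron in the p orbital; the carbocation has an empty p orbital), so the π system is cyclic and fully conjugated.
π-electron count: 4 × 2 = 8 from the double-bond units + 0 from the CH(+) atom = 8.

8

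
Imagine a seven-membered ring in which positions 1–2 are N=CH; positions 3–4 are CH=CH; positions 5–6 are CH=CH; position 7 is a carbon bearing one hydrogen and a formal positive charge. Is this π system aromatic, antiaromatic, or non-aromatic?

Aromatic

All ring atoms are sp² and supply a p orbital to the ring (the double-bond atoms are sp², each contributing one p electron; the doubly-bonded nitrogens are pyridine-type — their lone pairs lie in the ring plane, leaving one electron in the p orbital; the carbocation has an empty p orbital); the conjugation is uninterrupted.
Counting π electrons: 3 × 2 = 6 from the double-bond units + 0 from the CH(+) atom = 6.
6 = 4(1) + 2, which satisfies Hückel's 4n+2 rule.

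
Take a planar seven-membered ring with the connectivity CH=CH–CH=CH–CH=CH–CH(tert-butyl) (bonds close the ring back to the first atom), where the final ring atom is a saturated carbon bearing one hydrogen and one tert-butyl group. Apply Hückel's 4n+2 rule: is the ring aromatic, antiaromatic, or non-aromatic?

Non-aromatic

The CH(tert-butyl) carbon is saturated: that saturated carbon is sp³ and has no p orbital in the ring π system. Conjugation is not continuous around the ring.
Hückel's rule only applies to fully conjugated rings, so this one is simply non-aromatic.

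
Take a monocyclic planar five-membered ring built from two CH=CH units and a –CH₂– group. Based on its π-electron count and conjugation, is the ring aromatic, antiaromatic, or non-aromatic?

The CH2 carbon is saturated: the tetrahedral CH₂ carbon is sp³ and has no p orbital in the ring π system. Conjugation is not continuous around the ring.
Without a continuous loop of overlapping p orbitals the Hückel electron count never comes into play.

Non-aromatic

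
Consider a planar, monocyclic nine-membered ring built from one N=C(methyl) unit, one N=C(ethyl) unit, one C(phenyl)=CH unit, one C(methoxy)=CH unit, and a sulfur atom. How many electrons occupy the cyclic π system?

The p orbitals form a continuous loop: the double-bond atoms are sp², each contributing one p electron; the doubly-bonded nitrogens are pyridine-type — their lone pairs lie in the ring plane, leaving one electron in the p orbital; the sulfur donates one lone pair from its p orbital. The ring is fully conjugated.
π-electron count: 4 × 2 = 8 from the double-bond units + 2 from the S atom = 10.

10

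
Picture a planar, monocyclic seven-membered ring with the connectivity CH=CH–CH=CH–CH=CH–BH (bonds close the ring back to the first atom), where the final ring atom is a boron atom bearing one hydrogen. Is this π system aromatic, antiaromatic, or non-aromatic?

The p orbitals form a continuous loop: the double-bond atoms are sp², each contributing one p electron; the boron has an empty p orbital. The ring is fully conjugated.
Tallying contributions gives 3 × 2 = 6 from the double-bond units + 0 from the BH atom = 6.
With 6 π electrons (n = 1), the Hückel 4n+2 condition holds.

Aromatic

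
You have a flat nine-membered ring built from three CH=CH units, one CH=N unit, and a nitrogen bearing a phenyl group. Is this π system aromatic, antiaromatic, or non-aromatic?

Aromatic

Every ring atom contributes a p orbital perpendicular to the ring (the double-bond atoms are sp², each contributing one p electron; each sp² =N– keeps its lone pair in-plane and puts one electron into the π system; the pyrrole-type nitrogen donates its lone pair from the p orbital), so the π system is cyclic and fully conjugated.
Tallying contributions gives 4 × 2 = 8 from the double-bond units + 2 from the N(phenyl) atom = 10.
10 = 4(2) + 2, which satisfies Hückel's 4n+2 rule.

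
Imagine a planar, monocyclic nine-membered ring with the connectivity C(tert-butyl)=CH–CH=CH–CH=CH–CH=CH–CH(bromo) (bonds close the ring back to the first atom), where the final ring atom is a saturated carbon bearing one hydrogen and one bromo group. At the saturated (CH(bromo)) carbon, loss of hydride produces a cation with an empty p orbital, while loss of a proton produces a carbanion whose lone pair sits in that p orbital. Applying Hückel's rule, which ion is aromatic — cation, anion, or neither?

In both ions every ring atom is sp² and contributes a p orbital, so both rings are fully conjugated.
Cation: 4 × 2 + 0 = 8 π electrons → 4(2), antiaromatic.
Anion: 4 × 2 + 2 = 10 π electrons → 4(2)+2, aromatic.

The anion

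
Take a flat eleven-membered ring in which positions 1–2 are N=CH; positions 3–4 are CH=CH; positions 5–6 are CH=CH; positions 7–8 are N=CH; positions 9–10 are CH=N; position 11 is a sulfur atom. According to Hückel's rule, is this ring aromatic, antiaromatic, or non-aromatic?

Antiaromatic

All ring atoms are sp² and supply a p orbital to the ring (each doubly-bonded ring atom is sp² with one p-orbital electron; each sp² =N– keeps its lone pair in-plane and puts one electron into the π system; the sulfur donates one lone pair from its p orbital); the conjugation is uninterrupted.
Adding the contributions, 5 × 2 = 10 from the double-bond units + 2 from the S atom = 12.
12 is a 4n count (n = 3), so the planar conjugated ring is antiaromatic.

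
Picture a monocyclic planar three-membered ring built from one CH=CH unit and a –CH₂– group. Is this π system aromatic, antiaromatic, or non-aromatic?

Non-aromatic

The CH2 carbon is saturated: the tetrahedral CH₂ carbon is sp³ and has no p orbital in the ring π system. Conjugation is not continuous around the ring.
Broken conjugation rules out both aromaticity and antiaromaticity.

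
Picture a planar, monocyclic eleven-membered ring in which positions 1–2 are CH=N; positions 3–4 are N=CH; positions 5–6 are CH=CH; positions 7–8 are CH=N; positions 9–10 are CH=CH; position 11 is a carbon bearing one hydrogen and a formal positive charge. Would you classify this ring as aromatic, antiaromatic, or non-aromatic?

Aromatic

All ring atoms are sp² and supply a p orbital to the ring (every atom in a ring double bond is sp² and brings one electron to the p orbital; the doubly-bonded nitrogens are pyridine-type — their lone pairs lie in the ring plane, leaving one electron in the p orbital; the carbocation has an empty p orbital); the conjugation is uninterrupted.
Counting π electrons: 5 × 2 = 10 from the double-bond units + 0 from the CH(+) atom = 10.
Since 10 = 4·2 + 2, the ring meets the 4n+2 criterion.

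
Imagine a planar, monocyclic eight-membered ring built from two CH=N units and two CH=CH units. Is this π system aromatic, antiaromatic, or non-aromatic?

Antiaromatic

Every ring atom contributes a p orbital perpendicular to the ring (the double-bond atoms are sp², each contributing one p electron; the doubly-bonded nitrogens are pyridine-type — their lone pairs lie in the ring plane, leaving one electron in the p orbital), so the π system is cyclic and fully conjugated.
Counting π electrons: 4 × 2 = 8 from the 4 double-bond units.
8 is a 4n count (n = 2), so the planar conjugated ring is antiaromatic.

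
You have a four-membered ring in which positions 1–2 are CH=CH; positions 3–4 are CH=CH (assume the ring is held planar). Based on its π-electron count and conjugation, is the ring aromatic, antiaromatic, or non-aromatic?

The p orbitals form a continuous loop: each doubly-bonded ring atom is sp² with one p-orbital electron. The ring is fully conjugated.
π-electron count: 2 × 2 = 4 from the 2 double-bond units.
A 4n π count (4, n = 1) in a planar conjugated ring means antiaromatic.
This is cyclobutadiene.

Antiaromatic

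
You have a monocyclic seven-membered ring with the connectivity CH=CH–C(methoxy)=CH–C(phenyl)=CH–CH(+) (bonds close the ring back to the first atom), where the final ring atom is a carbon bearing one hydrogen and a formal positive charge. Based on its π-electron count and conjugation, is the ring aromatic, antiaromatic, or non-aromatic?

Aromatic

Check conjugation: every atom in a ring double bond is sp² and brings one electron to the p orbital; the carbocation has an empty p orbital — every position has a p orbital, so the cyclic π system is continuous.
Tallying contributions gives 3 × 2 = 6 from the double-bond units + 0 from the CH(+) atom = 6.
6 = 4(1) + 2, which satisfies Hückel's 4n+2 rule.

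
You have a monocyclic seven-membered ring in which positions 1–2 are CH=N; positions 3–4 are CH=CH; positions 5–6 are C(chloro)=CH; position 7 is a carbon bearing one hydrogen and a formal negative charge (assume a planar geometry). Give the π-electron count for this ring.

Check conjugation: every atom in a ring double bond is sp² and brings one electron to the p orbital; each =N– nitrogen is pyridine-type (lone pair in the sp² plane, one electron in the p orbital); the carbanion's lone pair occupies the p orbital — every position has a p orbital, so the cyclic π system is continuous.
Tallying contributions gives 3 × 2 = 6 from the double-bond units + 2 from the CH(-) atom = 8.

8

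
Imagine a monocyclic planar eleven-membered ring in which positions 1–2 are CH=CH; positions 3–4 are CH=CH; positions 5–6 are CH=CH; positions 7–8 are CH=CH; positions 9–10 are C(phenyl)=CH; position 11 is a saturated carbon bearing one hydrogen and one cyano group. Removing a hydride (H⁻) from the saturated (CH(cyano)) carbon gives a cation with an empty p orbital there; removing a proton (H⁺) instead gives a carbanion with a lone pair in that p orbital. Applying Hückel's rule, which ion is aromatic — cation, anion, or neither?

The cation

In either ion the ring is fully conjugated: every atom, including the new sp² carbon, supplies a p orbital.
Cation: 5 × 2 + 0 = 10 π electrons → 4(2)+2, aromatic.
Anion: 5 × 2 + 2 = 12 π electrons → 4(3), antiaromatic.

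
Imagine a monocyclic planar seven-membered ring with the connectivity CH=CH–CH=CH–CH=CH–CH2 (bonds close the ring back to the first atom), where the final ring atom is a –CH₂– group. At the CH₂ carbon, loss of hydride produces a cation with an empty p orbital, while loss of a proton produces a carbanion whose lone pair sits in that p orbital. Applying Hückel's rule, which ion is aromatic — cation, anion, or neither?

The cation

In either ion the ring is fully conjugated: every atom, including the new sp² carbon, supplies a p orbital.
Cation: 3 × 2 + 0 = 6 π electrons → 4(1)+2, aromatic.
Anion: 3 × 2 + 2 = 8 π electrons → 4(2), antiaromatic.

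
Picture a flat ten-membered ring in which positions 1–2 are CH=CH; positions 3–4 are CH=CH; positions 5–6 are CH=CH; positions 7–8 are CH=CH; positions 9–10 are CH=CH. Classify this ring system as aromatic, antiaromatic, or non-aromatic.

Aromatic

The p orbitals form a continuous loop: every atom in a ring double bond is sp² and brings one electron to the p orbital. The ring is fully conjugated.
Counting π electrons: 5 × 2 = 10 from the 5 double-bond units.
That gives a 4n+2 count (10, n = 2).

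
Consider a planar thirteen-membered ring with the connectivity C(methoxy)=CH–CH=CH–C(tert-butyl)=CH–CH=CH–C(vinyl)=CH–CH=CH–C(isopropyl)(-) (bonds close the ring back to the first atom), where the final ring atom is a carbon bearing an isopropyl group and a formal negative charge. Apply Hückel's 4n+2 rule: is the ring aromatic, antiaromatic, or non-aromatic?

Aromatic

The p orbitals form a continuous loop: the double-bond atoms are sp², each contributing one p electron; the carbanion's lone pair occupies the p orbital. The ring is fully conjugated.
Adding the contributions, 6 × 2 = 12 from the double-bond units + 2 from the C(isopropyl)(-) atom = 14.
That gives a 4n+2 count (14, n = 3).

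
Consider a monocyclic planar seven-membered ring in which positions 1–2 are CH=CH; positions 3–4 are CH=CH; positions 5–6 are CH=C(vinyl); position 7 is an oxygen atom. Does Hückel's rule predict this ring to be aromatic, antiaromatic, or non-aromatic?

Every ring atom contributes a p orbital perpendicular to the ring (the double-bond atoms are sp², each contributing one p electron; the oxygen donates one lone pair from its p orbital), so the π system is cyclic and fully conjugated.
Counting π electrons: 3 × 2 = 6 from the double-bond units + 2 from the O atom = 8.
8 = 4(2); a planar, fully conjugated 4n system is antiaromatic.

Antiaromatic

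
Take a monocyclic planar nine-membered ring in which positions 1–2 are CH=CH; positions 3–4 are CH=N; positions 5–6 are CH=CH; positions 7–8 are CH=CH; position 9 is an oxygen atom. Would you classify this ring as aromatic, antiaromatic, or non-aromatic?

Aromatic

The p orbitals form a continuous loop: the double-bond atoms are sp², each contributing one p electron; each sp² =N– keeps its lone pair in-plane and puts one electron into the π system; the oxygen donates one lone pair from its p orbital. The ring is fully conjugated.
Adding the contributions, 4 × 2 = 8 from the double-bond units + 2 from the O atom = 10.
Since 10 = 4·2 + 2, the ring meets the 4n+2 criterion.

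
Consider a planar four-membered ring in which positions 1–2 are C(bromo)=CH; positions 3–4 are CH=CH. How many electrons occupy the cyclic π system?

4

All ring atoms are sp² and supply a p orbital to the ring (each doubly-bonded ring atom is sp² with one p-orbital electron); the conjugation is uninterrupted.
π-electron count: 2 × 2 = 4 from the 2 double-bond units.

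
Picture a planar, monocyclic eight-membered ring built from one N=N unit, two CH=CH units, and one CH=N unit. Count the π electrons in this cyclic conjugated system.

The p orbitals form a continuous loop: every atom in a ring double bond is sp² and brings one electron to the p orbital; the doubly-bonded nitrogens are pyridine-type — their lone pairs lie in the ring plane, leaving one electron in the p orbital. The ring is fully conjugated.
Counting π electrons: 4 × 2 = 8 from the 4 double-bond units.

8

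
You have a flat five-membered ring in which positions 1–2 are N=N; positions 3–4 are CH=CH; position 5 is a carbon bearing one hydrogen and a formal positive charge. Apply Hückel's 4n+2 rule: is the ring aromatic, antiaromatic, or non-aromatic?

Antiaromatic

The p orbitals form a continuous loop: the double-bond atoms are sp², each contributing one p electron; each =N– nitrogen is pyridine-type (lone pair in the sp² plane, one electron in the p orbital); the carbocation has an empty p orbital. The ring is fully conjugated.
Tallying contributions gives 2 × 2 = 4 from the double-bond units + 0 from the CH(+) atom = 4.
4 = 4(1); a planar, fully conjugated 4n system is antiaromatic.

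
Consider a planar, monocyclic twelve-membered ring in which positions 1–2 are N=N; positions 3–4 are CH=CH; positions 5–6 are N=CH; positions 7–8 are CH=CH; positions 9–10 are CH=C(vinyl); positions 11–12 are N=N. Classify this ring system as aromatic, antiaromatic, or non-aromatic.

Antiaromatic

Check conjugation: the double-bond atoms are sp², each contributing one p electron; each sp² =N– keeps its lone pair in-plane and puts one electron into the π system — every position has a p orbital, so the cyclic π system is continuous.
Tallying contributions gives 6 × 2 = 12 from the 6 double-bond units.
12 = 4(3); a planar, fully conjugated 4n system is antiaromatic.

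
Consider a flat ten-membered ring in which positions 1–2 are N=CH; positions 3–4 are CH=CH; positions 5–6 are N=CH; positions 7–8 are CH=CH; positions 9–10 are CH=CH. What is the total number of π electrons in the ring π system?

10

Every ring atom contributes a p orbital perpendicular to the ring (every atom in a ring double bond is sp² and brings one electron to the p orbital; each sp² =N– keeps its lone pair in-plane and puts one electron into the π system), so the π system is cyclic and fully conjugated.
Counting π electrons: 5 × 2 = 10 from the 5 double-bond units.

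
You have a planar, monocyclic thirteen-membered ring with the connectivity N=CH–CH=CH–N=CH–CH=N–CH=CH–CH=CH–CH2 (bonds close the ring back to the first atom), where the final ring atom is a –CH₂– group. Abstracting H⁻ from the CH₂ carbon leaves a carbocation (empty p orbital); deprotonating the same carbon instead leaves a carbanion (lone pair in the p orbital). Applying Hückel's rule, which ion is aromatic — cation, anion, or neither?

The anion

Once that carbon is sp², every ring atom has a p orbital and both ions are fully conjugated.
Cation: 6 × 2 + 0 = 12 π electrons → 4(3), antiaromatic.
Anion: 6 × 2 + 2 = 14 π electrons → 4(3)+2, aromatic.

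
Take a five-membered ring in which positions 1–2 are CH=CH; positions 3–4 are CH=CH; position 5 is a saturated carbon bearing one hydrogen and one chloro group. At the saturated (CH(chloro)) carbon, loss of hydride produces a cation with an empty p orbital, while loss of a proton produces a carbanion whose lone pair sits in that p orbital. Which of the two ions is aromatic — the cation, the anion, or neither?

In both ions every ring atom is sp² and contributes a p orbital, so both rings are fully conjugated.
Cation: 2 × 2 + 0 = 4 π electrons → 4(1), antiaromatic.
Anion: 2 × 2 + 2 = 6 π electrons → 4(1)+2, aromatic.

The anion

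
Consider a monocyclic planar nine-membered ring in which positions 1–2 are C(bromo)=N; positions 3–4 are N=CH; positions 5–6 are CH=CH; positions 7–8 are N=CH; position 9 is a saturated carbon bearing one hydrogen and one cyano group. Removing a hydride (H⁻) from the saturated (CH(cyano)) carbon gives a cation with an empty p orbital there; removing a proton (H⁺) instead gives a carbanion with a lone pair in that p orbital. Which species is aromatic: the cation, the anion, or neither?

The anion

Once that carbon is sp², every ring atom has a p orbital and both ions are fully conjugated.
Cation: 4 × 2 + 0 = 8 π electrons → 4(2), antiaromatic.
Anion: 4 × 2 + 2 = 10 π electrons → 4(2)+2, aromatic.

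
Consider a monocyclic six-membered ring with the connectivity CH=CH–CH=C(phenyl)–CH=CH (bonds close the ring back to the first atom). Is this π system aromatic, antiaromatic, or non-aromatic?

Every ring atom contributes a p orbital perpendicular to the ring (the double-bond atoms are sp², each contributing one p electron), so the π system is cyclic and fully conjugated.
Counting π electrons: 3 × 2 = 6 from the 3 double-bond units.
That gives a 4n+2 count (6, n = 1).

Aromatic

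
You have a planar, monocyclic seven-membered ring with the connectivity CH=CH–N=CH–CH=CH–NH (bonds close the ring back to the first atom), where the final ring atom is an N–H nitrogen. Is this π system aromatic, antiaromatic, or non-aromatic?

The p orbitals form a continuous loop: every atom in a ring double bond is sp² and brings one electron to the p orbital; each sp² =N– keeps its lone pair in-plane and puts one electron into the π system; the pyrrole-type nitrogen donates its lone pair from the p orbital. The ring is fully conjugated.
π-electron count: 3 × 2 = 6 from the double-bond units + 2 from the NH atom = 8.
A 4n π count (8, n = 2) in a planar conjugated ring means antiaromatic.

Antiaromatic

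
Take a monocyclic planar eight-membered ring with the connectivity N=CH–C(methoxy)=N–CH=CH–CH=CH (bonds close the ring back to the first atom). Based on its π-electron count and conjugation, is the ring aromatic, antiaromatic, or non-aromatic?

Antiaromatic

All ring atoms are sp² and supply a p orbital to the ring (every atom in a ring double bond is sp² and brings one electron to the p orbital; each sp² =N– keeps its lone pair in-plane and puts one electron into the π system); the conjugation is uninterrupted.
Counting π electrons: 4 × 2 = 8 from the 4 double-bond units.
8 is a 4n count (n = 2), so the planar conjugated ring is antiaromatic.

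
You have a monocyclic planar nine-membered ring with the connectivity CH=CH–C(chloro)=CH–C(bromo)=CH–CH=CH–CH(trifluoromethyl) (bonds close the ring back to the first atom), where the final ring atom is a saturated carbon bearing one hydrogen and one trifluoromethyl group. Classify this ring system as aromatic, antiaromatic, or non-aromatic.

The CH(trifluoromethyl) carbon is saturated: that saturated carbon is sp³ and has no p orbital in the ring π system. Conjugation is not continuous around the ring.
Without a continuous loop of overlapping p orbitals the Hückel electron count never comes into play.

Non-aromatic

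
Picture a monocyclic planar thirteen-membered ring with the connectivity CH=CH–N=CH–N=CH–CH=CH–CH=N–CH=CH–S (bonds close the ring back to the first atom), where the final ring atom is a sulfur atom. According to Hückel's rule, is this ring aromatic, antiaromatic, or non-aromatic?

Aromatic

All ring atoms are sp² and supply a p orbital to the ring (every atom in a ring double bond is sp² and brings one electron to the p orbital; the doubly-bonded nitrogens are pyridine-type — their lone pairs lie in the ring plane, leaving one electron in the p orbital; the sulfur donates one lone pair from its p orbital); the conjugation is uninterrupted.
π-electron count: 6 × 2 = 12 from the double-bond units + 2 from the S atom = 14.
With 14 π electrons (n = 3), the Hückel 4n+2 condition holds.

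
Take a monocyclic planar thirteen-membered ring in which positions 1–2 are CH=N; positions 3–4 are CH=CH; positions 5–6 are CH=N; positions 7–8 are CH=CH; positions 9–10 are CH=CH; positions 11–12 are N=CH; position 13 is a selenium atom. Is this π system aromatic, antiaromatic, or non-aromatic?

Check conjugation: every atom in a ring double bond is sp² and brings one electron to the p orbital; each =N– nitrogen is pyridine-type (lone pair in the sp² plane, one electron in the p orbital); the selenium donates one lone pair from its p orbital — every position has a p orbital, so the cyclic π system is continuous.
Adding the contributions, 6 × 2 = 12 from the double-bond units + 2 from the Se atom = 14.
With 14 π electrons (n = 3), the Hückel 4n+2 condition holds.

Aromatic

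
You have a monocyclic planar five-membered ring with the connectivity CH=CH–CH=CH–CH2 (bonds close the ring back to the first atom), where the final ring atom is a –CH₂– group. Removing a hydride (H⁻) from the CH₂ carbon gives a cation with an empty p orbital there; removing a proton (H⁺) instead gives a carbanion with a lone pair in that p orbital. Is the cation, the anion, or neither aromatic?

Once that carbon is sp², every ring atom has a p orbital and both ions are fully conjugated.
Cation: 2 × 2 + 0 = 4 π electrons → 4(1), antiaromatic.
Anion: 2 × 2 + 2 = 6 π electrons → 4(1)+2, aromatic.

The anion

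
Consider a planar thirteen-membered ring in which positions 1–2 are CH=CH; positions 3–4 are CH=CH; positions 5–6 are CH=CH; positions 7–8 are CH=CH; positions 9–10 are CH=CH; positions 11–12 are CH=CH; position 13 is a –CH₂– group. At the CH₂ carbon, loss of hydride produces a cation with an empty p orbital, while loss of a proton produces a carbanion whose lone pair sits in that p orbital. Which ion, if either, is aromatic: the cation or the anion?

Both ions have a continuous loop of p orbitals — each ring atom is sp².
Cation: 6 × 2 + 0 = 12 π electrons → 4(3), antiaromatic.
Anion: 6 × 2 + 2 = 14 π electrons → 4(3)+2, aromatic.

The anion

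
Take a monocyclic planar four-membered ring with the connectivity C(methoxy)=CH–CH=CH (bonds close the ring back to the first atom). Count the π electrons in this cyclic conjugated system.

Every ring atom contributes a p orbital perpendicular to the ring (each doubly-bonded ring atom is sp² with one p-orbital electron), so the π system is cyclic and fully conjugated.
Adding the contributions, 2 × 2 = 4 from the 2 double-bond units.

4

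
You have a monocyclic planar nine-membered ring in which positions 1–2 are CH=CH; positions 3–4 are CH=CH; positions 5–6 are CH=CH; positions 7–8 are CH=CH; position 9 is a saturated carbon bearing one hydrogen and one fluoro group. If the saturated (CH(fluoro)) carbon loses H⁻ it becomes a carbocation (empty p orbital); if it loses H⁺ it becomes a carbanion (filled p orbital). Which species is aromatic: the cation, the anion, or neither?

The anion

In both ions every ring atom is sp² and contributes a p orbital, so both rings are fully conjugated.
Cation: 4 × 2 + 0 = 8 π electrons → 4(2), antiaromatic.
Anion: 4 × 2 + 2 = 10 π electrons → 4(2)+2, aromatic.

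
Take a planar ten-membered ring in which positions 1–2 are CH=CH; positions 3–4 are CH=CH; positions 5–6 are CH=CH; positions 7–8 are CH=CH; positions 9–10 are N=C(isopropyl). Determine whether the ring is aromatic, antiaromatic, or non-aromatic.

The p orbitals form a continuous loop: the double-bond atoms are sp², each contributing one p electron; the doubly-bonded nitrogens are pyridine-type — their lone pairs lie in the ring plane, leaving one electron in the p orbital. The ring is fully conjugated.
Counting π electrons: 5 × 2 = 10 from the 5 double-bond units.
Since 10 = 4·2 + 2, the ring meets the 4n+2 criterion.

Aromatic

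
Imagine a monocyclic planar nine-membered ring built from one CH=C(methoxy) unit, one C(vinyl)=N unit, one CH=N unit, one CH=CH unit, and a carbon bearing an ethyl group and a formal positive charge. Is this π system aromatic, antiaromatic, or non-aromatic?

Antiaromatic

All ring atoms are sp² and supply a p orbital to the ring (the double-bond atoms are sp², each contributing one p electron; each =N– nitrogen is pyridine-type (lone pair in the sp² plane, one electron in the p orbital); the carbocation has an empty p orbital); the conjugation is uninterrupted.
Tallying contributions gives 4 × 2 = 8 from the double-bond units + 0 from the C(ethyl)(+) atom = 8.
With 8 = 4·2 π electrons, Hückel's rule classifies the planar ring as antiaromatic.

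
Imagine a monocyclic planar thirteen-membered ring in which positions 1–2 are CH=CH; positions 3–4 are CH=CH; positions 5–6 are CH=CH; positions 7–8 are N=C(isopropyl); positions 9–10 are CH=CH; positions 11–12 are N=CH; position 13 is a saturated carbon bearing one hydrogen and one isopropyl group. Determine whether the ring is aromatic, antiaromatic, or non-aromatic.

Non-aromatic

Because that saturated carbon is sp³ and has no p orbital in the ring π system at the CH(isopropyl) position, the π system cannot extend all the way around the ring.
Broken conjugation rules out both aromaticity and antiaromaticity.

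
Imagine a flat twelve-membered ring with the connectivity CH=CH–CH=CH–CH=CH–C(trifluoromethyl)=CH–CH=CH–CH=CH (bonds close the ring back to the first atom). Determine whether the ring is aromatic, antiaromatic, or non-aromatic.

Antiaromatic

The p orbitals form a continuous loop: each doubly-bonded ring atom is sp² with one p-orbital electron. The ring is fully conjugated.
Counting π electrons: 6 × 2 = 12 from the 6 double-bond units.
12 = 4(3); a planar, fully conjugated 4n system is antiaromatic.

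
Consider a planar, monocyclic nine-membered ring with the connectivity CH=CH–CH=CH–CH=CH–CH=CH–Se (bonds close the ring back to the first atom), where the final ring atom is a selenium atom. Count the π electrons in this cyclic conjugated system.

All ring atoms are sp² and supply a p orbital to the ring (each doubly-bonded ring atom is sp² with one p-orbital electron; the selenium donates one lone pair from its p orbital); the conjugation is uninterrupted.
π-electron count: 4 × 2 = 8 from the double-bond units + 2 from the Se atom = 10.

10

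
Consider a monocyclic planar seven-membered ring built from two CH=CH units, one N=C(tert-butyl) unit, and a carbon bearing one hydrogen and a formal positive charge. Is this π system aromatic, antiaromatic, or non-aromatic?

Aromatic

Check conjugation: each doubly-bonded ring atom is sp² with one p-orbital electron; the doubly-bonded nitrogens are pyridine-type — their lone pairs lie in the ring plane, leaving one electron in the p orbital; the carbocation has an empty p orbital — every position has a p orbital, so the cyclic π system is continuous.
Counting π electrons: 3 × 2 = 6 from the double-bond units + 0 from the CH(+) atom = 6.
Since 6 = 4·1 + 2, the ring meets the 4n+2 criterion.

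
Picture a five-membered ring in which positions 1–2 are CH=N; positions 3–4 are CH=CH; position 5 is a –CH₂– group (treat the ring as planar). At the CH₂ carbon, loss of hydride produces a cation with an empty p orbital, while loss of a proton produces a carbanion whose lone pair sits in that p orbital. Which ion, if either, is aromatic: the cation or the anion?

The anion

In either ion the ring is fully conjugated: every atom, including the new sp² carbon, supplies a p orbital.
Cation: 2 × 2 + 0 = 4 π electrons → 4(1), antiaromatic.
Anion: 2 × 2 + 2 = 6 π electrons → 4(1)+2, aromatic.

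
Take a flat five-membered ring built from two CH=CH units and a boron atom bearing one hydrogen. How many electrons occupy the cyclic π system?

4

Check conjugation: each doubly-bonded ring atom is sp² with one p-orbital electron; the boron has an empty p orbital — every position has a p orbital, so the cyclic π system is continuous.
Adding the contributions, 2 × 2 = 4 from the double-bond units + 0 from the BH atom = 4.
(The species described is borole.)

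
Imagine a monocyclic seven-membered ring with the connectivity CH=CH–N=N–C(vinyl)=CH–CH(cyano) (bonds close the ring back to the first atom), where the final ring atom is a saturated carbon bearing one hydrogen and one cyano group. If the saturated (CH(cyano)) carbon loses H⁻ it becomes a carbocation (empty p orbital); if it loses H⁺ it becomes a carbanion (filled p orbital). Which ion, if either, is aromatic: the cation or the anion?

Once that carbon is sp², every ring atom has a p orbital and both ions are fully conjugated.
Cation: 3 × 2 + 0 = 6 π electrons → 4(1)+2, aromatic.
Anion: 3 × 2 + 2 = 8 π electrons → 4(2), antiaromatic.

The cation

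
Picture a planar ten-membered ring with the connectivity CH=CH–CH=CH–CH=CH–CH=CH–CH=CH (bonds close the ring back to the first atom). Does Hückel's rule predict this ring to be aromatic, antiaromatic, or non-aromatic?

The p orbitals form a continuous loop: the double-bond atoms are sp², each contributing one p electron. The ring is fully conjugated.
Tallying contributions gives 5 × 2 = 10 from the 5 double-bond units.
10 = 4(2) + 2, which satisfies Hückel's 4n+2 rule.

Aromatic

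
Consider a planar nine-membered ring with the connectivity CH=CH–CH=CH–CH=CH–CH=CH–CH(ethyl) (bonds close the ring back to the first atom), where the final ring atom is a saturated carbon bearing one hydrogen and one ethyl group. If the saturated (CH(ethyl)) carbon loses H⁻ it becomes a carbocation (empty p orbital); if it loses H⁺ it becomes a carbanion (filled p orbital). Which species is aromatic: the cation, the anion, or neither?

The anion

Both ions have a continuous loop of p orbitals — each ring atom is sp².
Cation: 4 × 2 + 0 = 8 π electrons → 4(2), antiaromatic.
Anion: 4 × 2 + 2 = 10 π electrons → 4(2)+2, aromatic.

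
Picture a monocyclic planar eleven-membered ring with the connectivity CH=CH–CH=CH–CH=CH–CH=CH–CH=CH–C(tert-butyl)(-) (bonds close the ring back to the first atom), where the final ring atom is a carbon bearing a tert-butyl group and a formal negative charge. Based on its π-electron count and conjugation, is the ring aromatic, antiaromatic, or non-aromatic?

All ring atoms are sp² and supply a p orbital to the ring (each doubly-bonded ring atom is sp² with one p-orbital electron; the carbanion's lone pair occupies the p orbital); the conjugation is uninterrupted.
Counting π electrons: 5 × 2 = 10 from the double-bond units + 2 from the C(tert-butyl)(-) atom = 12.
A 4n π count (12, n = 3) in a planar conjugated ring means antiaromatic.

Antiaromatic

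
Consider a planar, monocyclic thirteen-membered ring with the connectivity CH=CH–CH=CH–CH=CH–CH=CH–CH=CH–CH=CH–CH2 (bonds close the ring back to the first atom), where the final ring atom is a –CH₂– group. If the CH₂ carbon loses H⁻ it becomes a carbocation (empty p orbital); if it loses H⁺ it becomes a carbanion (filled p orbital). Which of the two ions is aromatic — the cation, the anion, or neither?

The anion

Once that carbon is sp², every ring atom has a p orbital and both ions are fully conjugated.
Cation: 6 × 2 + 0 = 12 π electrons → 4(3), antiaromatic.
Anion: 6 × 2 + 2 = 14 π electrons → 4(3)+2, aromatic.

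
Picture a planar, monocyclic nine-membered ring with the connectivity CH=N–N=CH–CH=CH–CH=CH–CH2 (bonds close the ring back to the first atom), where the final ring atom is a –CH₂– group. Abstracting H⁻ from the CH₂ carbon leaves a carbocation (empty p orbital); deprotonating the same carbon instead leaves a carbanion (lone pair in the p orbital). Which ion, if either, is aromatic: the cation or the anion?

The anion

In either ion the ring is fully conjugated: every atom, including the new sp² carbon, supplies a p orbital.
Cation: 4 × 2 + 0 = 8 π electrons → 4(2), antiaromatic.
Anion: 4 × 2 + 2 = 10 π electrons → 4(2)+2, aromatic.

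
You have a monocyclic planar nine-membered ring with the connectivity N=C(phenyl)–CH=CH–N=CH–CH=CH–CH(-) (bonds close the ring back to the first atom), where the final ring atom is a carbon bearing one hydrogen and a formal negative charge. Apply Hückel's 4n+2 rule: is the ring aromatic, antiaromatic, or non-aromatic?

Aromatic

Check conjugation: every atom in a ring double bond is sp² and brings one electron to the p orbital; the doubly-bonded nitrogens are pyridine-type — their lone pairs lie in the ring plane, leaving one electron in the p orbital; the carbanion's lone pair occupies the p orbital — every position has a p orbital, so the cyclic π system is continuous.
Counting π electrons: 4 × 2 = 8 from the double-bond units + 2 from the CH(-) atom = 10.
With 10 π electrons (n = 2), the Hückel 4n+2 condition holds.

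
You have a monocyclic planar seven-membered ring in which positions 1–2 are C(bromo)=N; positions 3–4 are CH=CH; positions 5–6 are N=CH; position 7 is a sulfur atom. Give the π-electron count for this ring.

8

Check conjugation: each doubly-bonded ring atom is sp² with one p-orbital electron; the doubly-bonded nitrogens are pyridine-type — their lone pairs lie in the ring plane, leaving one electron in the p orbital; the sulfur donates one lone pair from its p orbital — every position has a p orbital, so the cyclic π system is continuous.
π-electron count: 3 × 2 = 6 from the double-bond units + 2 from the S atom = 8.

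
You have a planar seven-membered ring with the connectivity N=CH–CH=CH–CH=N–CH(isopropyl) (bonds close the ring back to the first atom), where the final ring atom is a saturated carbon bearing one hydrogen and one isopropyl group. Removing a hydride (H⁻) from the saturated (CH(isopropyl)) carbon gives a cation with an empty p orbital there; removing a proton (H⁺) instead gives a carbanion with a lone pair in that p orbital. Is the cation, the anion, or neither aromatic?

In both ions every ring atom is sp² and contributes a p orbital, so both rings are fully conjugated.
Cation: 3 × 2 + 0 = 6 π electrons → 4(1)+2, aromatic.
Anion: 3 × 2 + 2 = 8 π electrons → 4(2), antiaromatic.

The cation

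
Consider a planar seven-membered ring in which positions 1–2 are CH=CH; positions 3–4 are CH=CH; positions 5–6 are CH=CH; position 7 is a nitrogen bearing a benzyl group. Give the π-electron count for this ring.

8

The p orbitals form a continuous loop: the double-bond atoms are sp², each contributing one p electron; the pyrrole-type nitrogen donates its lone pair from the p orbital. The ring is fully conjugated.
Tallying contributions gives 3 × 2 = 6 from the double-bond units + 2 from the N(benzyl) atom = 8.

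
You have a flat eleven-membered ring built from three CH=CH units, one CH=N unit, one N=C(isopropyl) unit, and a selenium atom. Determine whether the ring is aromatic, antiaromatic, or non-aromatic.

Antiaromatic

Every ring atom contributes a p orbital perpendicular to the ring (each doubly-bonded ring atom is sp² with one p-orbital electron; each =N– nitrogen is pyridine-type (lone pair in the sp² plane, one electron in the p orbital); the selenium donates one lone pair from its p orbital), so the π system is cyclic and fully conjugated.
π-electron count: 5 × 2 = 10 from the double-bond units + 2 from the Se atom = 12.
A 4n π count (12, n = 3) in a planar conjugated ring means antiaromatic.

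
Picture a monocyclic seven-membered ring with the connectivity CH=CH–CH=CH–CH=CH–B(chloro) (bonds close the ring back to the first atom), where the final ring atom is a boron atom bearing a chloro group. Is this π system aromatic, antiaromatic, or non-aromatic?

Every ring atom contributes a p orbital perpendicular to the ring (each doubly-bonded ring atom is sp² with one p-orbital electron; the boron has an empty p orbital), so the π system is cyclic and fully conjugated.
π-electron count: 3 × 2 = 6 from the double-bond units + 0 from the B(chloro) atom = 6.
6 = 4(1) + 2, which satisfies Hückel's 4n+2 rule.

Aromatic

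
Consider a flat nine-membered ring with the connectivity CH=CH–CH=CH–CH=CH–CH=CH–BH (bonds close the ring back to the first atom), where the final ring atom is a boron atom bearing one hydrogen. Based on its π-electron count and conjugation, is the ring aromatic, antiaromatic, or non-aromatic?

Check conjugation: each doubly-bonded ring atom is sp² with one p-orbital electron; the boron has an empty p orbital — every position has a p orbital, so the cyclic π system is continuous.
Counting π electrons: 4 × 2 = 8 from the double-bond units + 0 from the BH atom = 8.
8 = 4(2); a planar, fully conjugated 4n system is antiaromatic.

Antiaromatic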